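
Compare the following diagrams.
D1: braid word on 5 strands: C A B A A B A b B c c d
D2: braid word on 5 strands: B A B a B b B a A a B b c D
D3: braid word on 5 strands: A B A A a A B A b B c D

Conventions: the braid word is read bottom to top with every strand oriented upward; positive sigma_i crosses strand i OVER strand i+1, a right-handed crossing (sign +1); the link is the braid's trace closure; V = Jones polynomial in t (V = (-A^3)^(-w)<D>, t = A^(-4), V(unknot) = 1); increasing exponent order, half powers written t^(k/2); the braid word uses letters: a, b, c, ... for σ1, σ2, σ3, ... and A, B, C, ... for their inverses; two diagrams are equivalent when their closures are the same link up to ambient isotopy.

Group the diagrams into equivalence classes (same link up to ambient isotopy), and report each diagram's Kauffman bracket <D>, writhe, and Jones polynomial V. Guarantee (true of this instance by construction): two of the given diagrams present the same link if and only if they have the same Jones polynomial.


grouping into links: {D1, D3} | {D2}
V(D1) = 2t^-6 + t^-4 + t^-2  (w -4, c 12, <D> = A^-4 + A^4 + 2A^12)
V(D2) = t^-3 + t^-2 + t^-1 + 1  [14 crossings, <D> = A^-6 + A^-2 + A^2 + A^6, w = -2]
D3 (bracket A^-10 + A^-2 + 2A^6; 12 crossings at w = -6): V = 2t^-6 + t^-4 + t^-2
why: V(t) takes 2 values over 3 diagrams, fixing the grouping


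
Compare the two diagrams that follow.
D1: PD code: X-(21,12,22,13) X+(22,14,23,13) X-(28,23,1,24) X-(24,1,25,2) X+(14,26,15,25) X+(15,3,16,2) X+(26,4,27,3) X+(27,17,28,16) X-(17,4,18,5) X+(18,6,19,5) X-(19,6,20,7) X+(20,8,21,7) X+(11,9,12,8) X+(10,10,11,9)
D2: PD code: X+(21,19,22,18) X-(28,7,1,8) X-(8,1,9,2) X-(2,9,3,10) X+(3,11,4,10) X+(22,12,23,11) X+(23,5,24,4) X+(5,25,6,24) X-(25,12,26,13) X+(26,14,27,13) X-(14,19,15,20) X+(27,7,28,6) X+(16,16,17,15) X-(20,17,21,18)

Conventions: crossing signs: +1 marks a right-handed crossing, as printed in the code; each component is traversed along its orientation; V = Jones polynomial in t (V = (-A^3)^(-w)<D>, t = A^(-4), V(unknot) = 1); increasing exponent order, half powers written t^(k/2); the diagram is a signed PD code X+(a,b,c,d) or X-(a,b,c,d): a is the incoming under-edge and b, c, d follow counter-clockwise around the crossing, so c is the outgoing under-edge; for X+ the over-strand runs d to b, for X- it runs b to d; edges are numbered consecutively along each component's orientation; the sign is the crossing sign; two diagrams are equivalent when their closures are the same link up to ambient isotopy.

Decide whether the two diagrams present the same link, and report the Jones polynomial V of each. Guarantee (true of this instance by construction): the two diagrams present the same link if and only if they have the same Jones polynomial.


same link: yes
V(D1) = 1  [14 crossings, <D> = A^12, w = +4]
V(D2) = 1  (w +2, c 14, <D> = A^6)
note: from 14 to 14 crossings by R-moves: one link, two diagrams


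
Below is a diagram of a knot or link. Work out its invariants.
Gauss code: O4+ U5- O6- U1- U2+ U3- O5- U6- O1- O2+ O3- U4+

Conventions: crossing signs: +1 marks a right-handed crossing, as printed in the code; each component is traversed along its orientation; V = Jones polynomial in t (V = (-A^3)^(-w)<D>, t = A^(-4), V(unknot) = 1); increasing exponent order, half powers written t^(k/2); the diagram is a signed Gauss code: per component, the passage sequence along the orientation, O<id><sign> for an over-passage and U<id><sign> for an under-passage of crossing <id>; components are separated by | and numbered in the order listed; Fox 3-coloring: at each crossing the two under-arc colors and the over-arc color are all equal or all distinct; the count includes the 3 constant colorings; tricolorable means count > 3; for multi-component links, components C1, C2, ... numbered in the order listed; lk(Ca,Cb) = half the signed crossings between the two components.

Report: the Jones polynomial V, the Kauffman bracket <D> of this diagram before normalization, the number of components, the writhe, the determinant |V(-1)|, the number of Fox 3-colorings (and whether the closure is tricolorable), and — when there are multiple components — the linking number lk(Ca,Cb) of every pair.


V = -t^-4 + t^-3 + t^-1
<D> = A^-2 + A^6 - A^10 (w = -2)
1 component over 6 crossings, w = -2
9 Fox colorings among 3^6, |V(-1)| = 3: tricolorable
why: the span of V is 3, forcing >= 3 crossings in any diagram


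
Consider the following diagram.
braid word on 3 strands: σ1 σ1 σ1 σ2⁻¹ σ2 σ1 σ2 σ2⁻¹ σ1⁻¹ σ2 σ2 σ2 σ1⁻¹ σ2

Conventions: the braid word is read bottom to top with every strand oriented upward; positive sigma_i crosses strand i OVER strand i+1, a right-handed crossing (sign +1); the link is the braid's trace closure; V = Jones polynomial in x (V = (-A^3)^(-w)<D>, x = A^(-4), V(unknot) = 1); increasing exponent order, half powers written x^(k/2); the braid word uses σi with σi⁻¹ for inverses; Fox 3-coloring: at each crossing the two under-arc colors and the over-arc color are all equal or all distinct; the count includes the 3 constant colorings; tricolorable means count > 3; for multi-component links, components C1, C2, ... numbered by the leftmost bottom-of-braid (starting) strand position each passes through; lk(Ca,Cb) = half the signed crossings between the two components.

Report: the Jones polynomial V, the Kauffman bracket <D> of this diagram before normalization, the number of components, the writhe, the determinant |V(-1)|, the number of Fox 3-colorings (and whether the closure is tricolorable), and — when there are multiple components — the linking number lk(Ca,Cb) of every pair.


V(x) = x^2 - x^3 + 3x^4 - 3x^5 + 3x^6 - 3x^7 + 2x^8 - x^9
bracket: -A^-18 + 2A^-14 - 3A^-10 + 3A^-6 - 3A^-2 + 3A^2 - A^6 + A^10, w = +6
1 component, writhe +6, over 14 crossings
det 17, colorings 3 of 3^14 — not tricolorable
observation: the span of V is 7, forcing >= 7 crossings in any diagram


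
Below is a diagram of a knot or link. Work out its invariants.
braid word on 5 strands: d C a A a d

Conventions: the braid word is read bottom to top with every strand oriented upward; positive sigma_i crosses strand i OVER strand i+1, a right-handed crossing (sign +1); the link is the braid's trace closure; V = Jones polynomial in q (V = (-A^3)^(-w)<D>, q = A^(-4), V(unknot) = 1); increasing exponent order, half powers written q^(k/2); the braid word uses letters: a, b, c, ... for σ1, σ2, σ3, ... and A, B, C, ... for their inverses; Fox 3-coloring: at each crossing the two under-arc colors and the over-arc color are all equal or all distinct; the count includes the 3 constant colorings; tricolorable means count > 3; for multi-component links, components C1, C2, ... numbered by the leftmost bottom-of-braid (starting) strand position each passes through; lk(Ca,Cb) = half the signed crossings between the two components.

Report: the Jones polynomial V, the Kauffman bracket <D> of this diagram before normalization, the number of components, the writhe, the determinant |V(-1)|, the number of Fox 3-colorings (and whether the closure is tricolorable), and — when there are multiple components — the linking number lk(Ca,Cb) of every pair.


V = 1 + q + q^2 + q^3
<D> = A^-6 + A^-2 + A^2 + A^6 (w = +2)
3 components over 6 crossings, w = +2
lk(C1,C2): 0
lk(C1,C3) = 0
linking number lk(C2,C3) = +1
9 Fox colorings among 3^6, |V(-1)| = 0: tricolorable
why: w = +2 shifts under R1 moves; the (-A^3)^(-2) factor cancels that in V


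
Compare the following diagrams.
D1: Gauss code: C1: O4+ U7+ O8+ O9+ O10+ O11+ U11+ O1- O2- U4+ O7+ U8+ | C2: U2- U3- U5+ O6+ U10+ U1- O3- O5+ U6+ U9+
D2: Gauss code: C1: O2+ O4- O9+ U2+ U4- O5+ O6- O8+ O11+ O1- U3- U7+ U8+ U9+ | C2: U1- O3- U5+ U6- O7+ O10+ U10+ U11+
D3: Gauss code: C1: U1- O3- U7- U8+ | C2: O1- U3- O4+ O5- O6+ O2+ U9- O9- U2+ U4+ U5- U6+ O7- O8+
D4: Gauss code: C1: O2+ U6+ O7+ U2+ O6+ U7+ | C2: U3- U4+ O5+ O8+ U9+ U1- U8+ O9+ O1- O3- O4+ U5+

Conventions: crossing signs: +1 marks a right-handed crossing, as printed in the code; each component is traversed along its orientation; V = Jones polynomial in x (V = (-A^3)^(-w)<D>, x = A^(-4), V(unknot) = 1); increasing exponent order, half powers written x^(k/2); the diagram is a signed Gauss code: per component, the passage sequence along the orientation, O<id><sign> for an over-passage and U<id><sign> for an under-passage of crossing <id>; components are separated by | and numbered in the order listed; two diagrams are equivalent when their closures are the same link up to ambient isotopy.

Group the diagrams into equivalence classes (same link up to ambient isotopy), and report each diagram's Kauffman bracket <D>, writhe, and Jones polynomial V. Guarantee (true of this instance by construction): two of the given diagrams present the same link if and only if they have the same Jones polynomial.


equivalence classes: {D1, D4} | {D2} | {D3}
D1 (bracket -A^-3 + A^5 + A^9 + A^13; 11 crossings at w = +5): V = -x^(1/2) - x^(3/2) - x^(5/2) + x^(9/2)
D2 (bracket A^7 + A^11; 11 crossings at w = +3): V = -x^(-1/2) - x^(1/2)
D3 (bracket A^-1 + A^7; 9 crossings at w = -1): V = -x^(-5/2) - x^(-1/2)
V(D4) = -x^(1/2) - x^(3/2) - x^(5/2) + x^(9/2)  [9 crossings, <D> = -A^-3 + A^5 + A^9 + A^13, w = +5]
key observation: 3 classes among 4 diagrams; unequal V(x) rules out equality


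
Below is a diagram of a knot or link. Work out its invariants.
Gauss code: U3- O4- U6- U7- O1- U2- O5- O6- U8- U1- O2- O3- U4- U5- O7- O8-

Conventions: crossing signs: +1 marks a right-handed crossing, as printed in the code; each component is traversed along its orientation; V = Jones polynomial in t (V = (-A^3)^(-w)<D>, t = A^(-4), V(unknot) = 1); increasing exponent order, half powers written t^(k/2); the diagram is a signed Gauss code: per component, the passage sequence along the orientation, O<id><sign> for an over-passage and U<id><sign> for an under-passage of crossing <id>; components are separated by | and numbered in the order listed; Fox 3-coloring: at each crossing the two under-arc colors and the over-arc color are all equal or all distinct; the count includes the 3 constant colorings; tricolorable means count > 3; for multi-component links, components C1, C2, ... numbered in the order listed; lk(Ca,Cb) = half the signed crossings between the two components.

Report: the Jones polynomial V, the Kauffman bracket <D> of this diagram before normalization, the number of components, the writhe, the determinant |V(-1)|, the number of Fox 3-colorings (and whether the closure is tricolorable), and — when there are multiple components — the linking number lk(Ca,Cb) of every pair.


Jones polynomial: V(t) = -t^-8 + t^-5 + t^-3
<D> = A^-12 + A^-4 - A^8; writhe -8
components 1, writhe -8 (8 crossings)
3-colorings: 9 of 3^8, det 3 — tricolorable
note: w = -8 (over 8 crossings) is diagram-only; (-A^3)^(8) removes it from V


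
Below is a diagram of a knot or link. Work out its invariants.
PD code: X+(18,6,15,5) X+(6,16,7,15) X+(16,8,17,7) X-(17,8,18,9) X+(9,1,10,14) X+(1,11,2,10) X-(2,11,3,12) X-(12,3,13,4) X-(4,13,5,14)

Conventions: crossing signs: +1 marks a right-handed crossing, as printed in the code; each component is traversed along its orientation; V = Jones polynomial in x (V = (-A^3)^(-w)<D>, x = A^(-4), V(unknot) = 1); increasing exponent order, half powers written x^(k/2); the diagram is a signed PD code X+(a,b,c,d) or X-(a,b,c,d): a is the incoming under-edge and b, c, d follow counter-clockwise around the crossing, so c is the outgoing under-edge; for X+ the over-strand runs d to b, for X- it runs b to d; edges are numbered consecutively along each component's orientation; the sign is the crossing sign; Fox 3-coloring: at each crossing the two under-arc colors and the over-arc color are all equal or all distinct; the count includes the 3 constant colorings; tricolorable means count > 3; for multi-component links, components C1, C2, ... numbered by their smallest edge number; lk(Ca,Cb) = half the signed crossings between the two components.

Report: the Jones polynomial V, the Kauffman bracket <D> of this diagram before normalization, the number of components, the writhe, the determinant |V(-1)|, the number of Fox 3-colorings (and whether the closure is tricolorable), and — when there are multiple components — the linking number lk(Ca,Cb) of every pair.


V(x) = -x^(1/2) - x^(5/2)
bracket: A^-7 + A, w = +1
2 components, writhe +1, over 9 crossings
lk(C1,C2) = +1
det 2, colorings 3 of 3^9 — not tricolorable
observation: det 2 = |V(-1)|; not divisible by 3, so not tricolorable


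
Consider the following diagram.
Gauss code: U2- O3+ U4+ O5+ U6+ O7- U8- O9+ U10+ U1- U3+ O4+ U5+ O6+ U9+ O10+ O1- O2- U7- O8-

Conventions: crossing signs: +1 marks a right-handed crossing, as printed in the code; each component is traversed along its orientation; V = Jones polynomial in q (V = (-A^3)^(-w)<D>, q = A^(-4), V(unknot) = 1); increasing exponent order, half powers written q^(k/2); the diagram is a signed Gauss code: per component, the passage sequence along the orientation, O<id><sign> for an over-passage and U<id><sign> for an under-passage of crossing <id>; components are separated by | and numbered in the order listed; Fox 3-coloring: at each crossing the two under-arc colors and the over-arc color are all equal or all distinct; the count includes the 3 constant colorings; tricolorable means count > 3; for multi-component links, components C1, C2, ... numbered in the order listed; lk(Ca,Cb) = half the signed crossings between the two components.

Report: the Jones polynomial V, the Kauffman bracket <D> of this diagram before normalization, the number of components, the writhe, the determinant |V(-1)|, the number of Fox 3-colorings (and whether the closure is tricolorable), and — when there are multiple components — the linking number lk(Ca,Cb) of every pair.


V(q) = -q^-2 + 2q^-1 - 2 + 4q - 4q^2 + 4q^3 - 3q^4 + 2q^5 - q^6
bracket: -A^-18 + 2A^-14 - 3A^-10 + 4A^-6 - 4A^-2 + 4A^2 - 2A^6 + 2A^10 - A^14, w = +2
1 component, writhe +2, over 10 crossings
det 23, colorings 3 of 3^10 — not tricolorable
observation: w = +2 shifts under R1 moves; the (-A^3)^(-2) factor cancels that in V


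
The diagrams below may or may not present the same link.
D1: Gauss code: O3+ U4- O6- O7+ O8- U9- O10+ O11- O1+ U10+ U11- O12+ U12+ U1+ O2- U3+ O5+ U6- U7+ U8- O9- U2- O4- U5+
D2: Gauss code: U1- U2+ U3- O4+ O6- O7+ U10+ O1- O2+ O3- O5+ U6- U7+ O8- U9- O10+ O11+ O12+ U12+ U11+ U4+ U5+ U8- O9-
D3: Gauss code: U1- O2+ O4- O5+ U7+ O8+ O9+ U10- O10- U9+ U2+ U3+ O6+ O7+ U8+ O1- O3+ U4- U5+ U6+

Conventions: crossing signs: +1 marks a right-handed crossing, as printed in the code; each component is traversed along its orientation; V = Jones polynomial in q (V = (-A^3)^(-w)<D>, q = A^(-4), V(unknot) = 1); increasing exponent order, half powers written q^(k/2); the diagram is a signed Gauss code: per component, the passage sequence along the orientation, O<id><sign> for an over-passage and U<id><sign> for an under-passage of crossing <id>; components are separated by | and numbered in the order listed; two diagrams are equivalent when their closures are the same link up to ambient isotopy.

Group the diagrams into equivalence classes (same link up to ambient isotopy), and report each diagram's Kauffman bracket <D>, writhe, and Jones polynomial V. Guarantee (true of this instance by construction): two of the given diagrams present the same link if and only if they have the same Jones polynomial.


equivalence classes: {D1} | {D2} | {D3}
D1 (bracket A^-4 - 1 + 2A^4 - 2A^8 + 2A^12 - 2A^16 + A^20; 12 crossings at w = 0): V = q^-5 - 2q^-4 + 2q^-3 - 2q^-2 + 2q^-1 - 1 + q
V(D2) = q^-2 - q^-1 + 1 - q + q^2  [12 crossings, <D> = A^-2 - A^2 + A^6 - A^10 + A^14, w = +2]
V(D3) = q - q^2 + 2q^3 - q^4 + q^5 - q^6  [10 crossings, <D> = -A^-12 + A^-8 - A^-4 + 2 - A^4 + A^8, w = +4]
key observation: comparing 3 Jones polynomials yields 3 groups


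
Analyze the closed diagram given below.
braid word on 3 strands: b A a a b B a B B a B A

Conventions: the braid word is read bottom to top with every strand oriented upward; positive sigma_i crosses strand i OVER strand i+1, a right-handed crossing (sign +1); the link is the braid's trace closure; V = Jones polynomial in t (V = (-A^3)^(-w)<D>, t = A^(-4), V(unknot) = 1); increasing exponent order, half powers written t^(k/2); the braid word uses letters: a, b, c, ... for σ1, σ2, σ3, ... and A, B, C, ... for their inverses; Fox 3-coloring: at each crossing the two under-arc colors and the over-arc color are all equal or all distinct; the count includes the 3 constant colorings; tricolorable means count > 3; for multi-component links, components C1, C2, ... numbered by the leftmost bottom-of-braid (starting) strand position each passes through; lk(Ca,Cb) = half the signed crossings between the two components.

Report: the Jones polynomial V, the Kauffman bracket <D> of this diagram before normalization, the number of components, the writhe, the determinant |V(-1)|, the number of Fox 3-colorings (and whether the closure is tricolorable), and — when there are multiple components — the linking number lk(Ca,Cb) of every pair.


V(t) = -t^-3 + 2t^-2 - 2t^-1 + 3 - 2t + 2t^2 - t^3
bracket: -A^-12 + 2A^-8 - 2A^-4 + 3 - 2A^4 + 2A^8 - A^12, w = 0
1 component, writhe 0, over 12 crossings
det 13, colorings 3 of 3^12 — not tricolorable
observation: the word shrinks to σ2 σ1 σ1 σ2⁻¹ σ2⁻¹ σ1 σ2⁻¹ σ1⁻¹ after cancelling


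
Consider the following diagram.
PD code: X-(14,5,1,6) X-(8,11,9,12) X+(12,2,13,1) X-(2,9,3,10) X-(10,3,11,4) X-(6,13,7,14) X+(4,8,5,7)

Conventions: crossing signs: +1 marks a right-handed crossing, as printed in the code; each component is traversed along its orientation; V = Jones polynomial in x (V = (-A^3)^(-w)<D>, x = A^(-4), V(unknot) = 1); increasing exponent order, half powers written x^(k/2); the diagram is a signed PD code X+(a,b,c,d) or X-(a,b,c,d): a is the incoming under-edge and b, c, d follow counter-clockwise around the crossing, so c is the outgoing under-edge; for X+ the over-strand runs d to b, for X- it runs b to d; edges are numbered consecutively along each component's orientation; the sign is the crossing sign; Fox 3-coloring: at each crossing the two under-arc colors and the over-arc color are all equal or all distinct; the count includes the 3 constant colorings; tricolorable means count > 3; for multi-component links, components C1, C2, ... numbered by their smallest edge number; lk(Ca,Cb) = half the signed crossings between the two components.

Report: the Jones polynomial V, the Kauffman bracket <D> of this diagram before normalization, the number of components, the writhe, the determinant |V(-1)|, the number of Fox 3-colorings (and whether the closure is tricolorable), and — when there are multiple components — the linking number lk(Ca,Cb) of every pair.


V(x) = -x^-6 + 2x^-5 - 3x^-4 + 4x^-3 - 3x^-2 + 3x^-1 - 2 + x
bracket: -A^-13 + 2A^-9 - 3A^-5 + 3A^-1 - 4A^3 + 3A^7 - 2A^11 + A^15, w = -3
1 component, writhe -3, over 7 crossings
det 19, colorings 3 of 3^7 — not tricolorable
observation: det 19 = |V(-1)|; not divisible by 3, so not tricolorable


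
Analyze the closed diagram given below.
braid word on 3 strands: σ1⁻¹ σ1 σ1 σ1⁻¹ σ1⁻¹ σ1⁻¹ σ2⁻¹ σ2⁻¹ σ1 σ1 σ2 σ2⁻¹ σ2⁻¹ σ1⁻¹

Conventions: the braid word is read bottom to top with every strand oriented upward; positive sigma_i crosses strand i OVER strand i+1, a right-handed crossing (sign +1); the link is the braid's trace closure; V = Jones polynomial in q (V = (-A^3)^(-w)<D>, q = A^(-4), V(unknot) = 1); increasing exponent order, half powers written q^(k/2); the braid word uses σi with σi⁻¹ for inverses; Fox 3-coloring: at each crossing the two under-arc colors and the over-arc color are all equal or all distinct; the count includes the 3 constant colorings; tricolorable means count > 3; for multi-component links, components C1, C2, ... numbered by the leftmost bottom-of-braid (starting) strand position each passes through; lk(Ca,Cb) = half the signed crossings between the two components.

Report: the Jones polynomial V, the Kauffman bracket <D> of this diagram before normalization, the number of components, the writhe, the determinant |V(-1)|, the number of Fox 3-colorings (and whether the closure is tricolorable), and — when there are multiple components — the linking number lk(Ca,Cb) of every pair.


V = q^-7 - 2q^-6 + 2q^-5 - 3q^-4 + 3q^-3 - 2q^-2 + 2q^-1
<D> = 2A^-8 - 2A^-4 + 3 - 3A^4 + 2A^8 - 2A^12 + A^16 (w = -4)
1 component over 14 crossings, w = -4
9 Fox colorings among 3^14, |V(-1)| = 15: tricolorable
why: the span of V is 6, forcing >= 6 crossings in any diagram


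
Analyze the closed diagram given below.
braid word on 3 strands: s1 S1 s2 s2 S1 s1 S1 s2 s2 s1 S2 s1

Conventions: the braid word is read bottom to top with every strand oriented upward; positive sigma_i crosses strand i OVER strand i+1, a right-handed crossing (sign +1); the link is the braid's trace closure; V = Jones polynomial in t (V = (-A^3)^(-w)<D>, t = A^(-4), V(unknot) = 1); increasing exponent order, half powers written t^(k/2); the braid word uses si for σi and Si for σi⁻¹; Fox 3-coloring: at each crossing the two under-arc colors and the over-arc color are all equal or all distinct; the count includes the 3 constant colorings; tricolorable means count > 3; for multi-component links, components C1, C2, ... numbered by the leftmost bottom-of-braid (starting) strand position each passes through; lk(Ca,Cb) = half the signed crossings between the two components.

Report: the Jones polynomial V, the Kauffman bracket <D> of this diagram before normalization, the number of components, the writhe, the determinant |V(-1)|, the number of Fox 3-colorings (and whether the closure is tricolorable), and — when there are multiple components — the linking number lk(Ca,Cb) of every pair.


V(t) = 2t - 2t^2 + 3t^3 - 3t^4 + 2t^5 - 2t^6 + t^7
bracket: A^-16 - 2A^-12 + 2A^-8 - 3A^-4 + 3 - 2A^4 + 2A^8, w = +4
1 component, writhe +4, over 12 crossings
det 15, colorings 9 of 3^12 — tricolorable
observation: det 15 = |V(-1)|; divisible by 3, so tricolorable


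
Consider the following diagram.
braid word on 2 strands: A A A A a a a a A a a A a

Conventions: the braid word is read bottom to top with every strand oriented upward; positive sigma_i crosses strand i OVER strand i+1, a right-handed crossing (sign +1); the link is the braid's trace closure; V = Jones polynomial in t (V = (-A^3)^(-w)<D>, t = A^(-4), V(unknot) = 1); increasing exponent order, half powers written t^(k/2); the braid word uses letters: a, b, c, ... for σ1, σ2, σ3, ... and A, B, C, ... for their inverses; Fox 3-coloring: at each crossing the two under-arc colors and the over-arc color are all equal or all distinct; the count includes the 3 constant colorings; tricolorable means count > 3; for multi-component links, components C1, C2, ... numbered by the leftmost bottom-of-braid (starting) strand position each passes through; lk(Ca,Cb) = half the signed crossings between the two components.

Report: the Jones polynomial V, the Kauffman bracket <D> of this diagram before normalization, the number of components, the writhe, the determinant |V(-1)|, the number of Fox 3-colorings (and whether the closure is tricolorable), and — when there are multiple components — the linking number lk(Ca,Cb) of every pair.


Jones polynomial: V(t) = 1
<D> = -A^3; writhe +1
components 1, writhe +1 (13 crossings)
3-colorings: 3 of 3^13, det 1 — not tricolorable
note: inverse pairs cancel, leaving σ1


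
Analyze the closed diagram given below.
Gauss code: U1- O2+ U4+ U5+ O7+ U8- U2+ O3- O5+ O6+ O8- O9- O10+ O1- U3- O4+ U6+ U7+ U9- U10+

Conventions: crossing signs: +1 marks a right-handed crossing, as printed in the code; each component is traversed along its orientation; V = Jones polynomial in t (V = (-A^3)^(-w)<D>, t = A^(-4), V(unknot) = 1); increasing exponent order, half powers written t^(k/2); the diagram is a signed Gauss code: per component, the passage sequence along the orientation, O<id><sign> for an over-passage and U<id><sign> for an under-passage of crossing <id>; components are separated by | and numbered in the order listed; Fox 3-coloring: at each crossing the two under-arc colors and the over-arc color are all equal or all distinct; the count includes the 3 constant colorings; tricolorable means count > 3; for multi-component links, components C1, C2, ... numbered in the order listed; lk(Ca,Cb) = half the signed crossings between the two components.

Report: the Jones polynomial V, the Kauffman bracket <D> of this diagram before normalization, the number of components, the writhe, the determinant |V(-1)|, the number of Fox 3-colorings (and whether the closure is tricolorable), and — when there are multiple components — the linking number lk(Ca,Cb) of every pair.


V(t) = t + t^3 - t^4
bracket: -A^-10 + A^-6 + A^2, w = +2
1 component, writhe +2, over 10 crossings
det 3, colorings 9 of 3^10 — tricolorable
observation: V spans 3 powers of t: at least 3 crossings in any diagram


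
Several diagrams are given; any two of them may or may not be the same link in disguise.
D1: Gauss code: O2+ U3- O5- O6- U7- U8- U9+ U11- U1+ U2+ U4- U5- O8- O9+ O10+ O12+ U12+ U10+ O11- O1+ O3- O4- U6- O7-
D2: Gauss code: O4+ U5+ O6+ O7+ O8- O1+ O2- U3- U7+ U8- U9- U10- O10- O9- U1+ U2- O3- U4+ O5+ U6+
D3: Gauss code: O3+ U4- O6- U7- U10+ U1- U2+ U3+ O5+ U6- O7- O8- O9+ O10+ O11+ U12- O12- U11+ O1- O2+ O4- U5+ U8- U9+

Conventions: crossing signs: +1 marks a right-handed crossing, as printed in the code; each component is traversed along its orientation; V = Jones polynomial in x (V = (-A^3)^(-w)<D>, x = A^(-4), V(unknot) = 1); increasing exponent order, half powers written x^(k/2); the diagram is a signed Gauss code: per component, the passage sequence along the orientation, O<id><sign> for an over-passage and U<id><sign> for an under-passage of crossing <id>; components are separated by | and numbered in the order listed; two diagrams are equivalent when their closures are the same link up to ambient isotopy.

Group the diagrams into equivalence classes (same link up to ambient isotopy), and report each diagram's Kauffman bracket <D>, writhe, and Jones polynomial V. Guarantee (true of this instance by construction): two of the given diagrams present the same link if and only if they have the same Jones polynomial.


grouping into links: {D1} | {D2} | {D3}
V(D1) = -x^-4 + x^-3 + x^-1  (w -2, c 12, <D> = A^-2 + A^6 - A^10)
V(D2) = x + x^3 - x^4  [10 crossings, <D> = -A^-16 + A^-12 + A^-4, w = 0]
V(D3) = x^-2 - x^-1 + 1 - x + x^2  [12 crossings, <D> = A^-8 - A^-4 + 1 - A^4 + A^8, w = 0]
why: 3 values of V(x) split the 3 diagrams


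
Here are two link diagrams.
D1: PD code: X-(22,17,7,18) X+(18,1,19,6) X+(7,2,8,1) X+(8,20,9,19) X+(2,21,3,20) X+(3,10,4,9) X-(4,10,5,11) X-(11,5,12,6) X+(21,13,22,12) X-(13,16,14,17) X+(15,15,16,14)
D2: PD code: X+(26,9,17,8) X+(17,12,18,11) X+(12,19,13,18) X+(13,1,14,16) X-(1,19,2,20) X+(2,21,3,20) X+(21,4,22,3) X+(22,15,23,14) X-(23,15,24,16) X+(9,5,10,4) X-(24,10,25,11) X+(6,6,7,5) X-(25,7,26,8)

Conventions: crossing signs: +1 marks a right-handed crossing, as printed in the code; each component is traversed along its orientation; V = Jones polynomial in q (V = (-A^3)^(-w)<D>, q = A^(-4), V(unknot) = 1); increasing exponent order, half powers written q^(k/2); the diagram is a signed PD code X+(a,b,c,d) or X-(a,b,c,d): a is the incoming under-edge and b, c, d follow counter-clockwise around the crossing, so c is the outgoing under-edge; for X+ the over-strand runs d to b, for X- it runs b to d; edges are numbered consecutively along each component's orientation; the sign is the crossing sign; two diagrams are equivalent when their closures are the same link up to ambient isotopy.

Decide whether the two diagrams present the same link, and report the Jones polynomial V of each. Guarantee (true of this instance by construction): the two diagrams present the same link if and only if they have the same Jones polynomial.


equivalent: yes
V(D1) = -q^(1/2) - q^(5/2)  (w +3, c 11, <D> = A^-1 + A^7)
V(D2) = -q^(1/2) - q^(5/2)  (w +5, c 13, <D> = A^5 + A^13)
why: one V(q) for all 2 diagrams — one class (guaranteed)


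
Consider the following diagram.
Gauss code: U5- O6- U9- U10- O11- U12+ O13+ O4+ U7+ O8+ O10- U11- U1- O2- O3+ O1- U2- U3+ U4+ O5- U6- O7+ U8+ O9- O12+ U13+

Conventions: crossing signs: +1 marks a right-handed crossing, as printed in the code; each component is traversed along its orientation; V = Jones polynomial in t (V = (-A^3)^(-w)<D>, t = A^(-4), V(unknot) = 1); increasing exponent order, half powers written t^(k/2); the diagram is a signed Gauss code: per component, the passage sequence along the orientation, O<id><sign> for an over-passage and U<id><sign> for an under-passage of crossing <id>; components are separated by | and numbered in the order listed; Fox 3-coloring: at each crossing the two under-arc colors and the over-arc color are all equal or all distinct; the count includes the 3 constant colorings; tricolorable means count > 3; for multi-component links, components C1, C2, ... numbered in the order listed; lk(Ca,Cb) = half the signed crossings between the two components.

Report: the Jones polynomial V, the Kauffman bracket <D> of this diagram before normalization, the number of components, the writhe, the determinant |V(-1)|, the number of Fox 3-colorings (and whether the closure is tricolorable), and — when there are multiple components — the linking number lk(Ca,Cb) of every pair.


Jones polynomial: V(t) = t^-4 - 2t^-3 + 3t^-2 - 4t^-1 + 5 - 4t + 3t^2 - 2t^3 + t^4
<D> = -A^-19 + 2A^-15 - 3A^-11 + 4A^-7 - 5A^-3 + 4A - 3A^5 + 2A^9 - A^13; writhe -1
components 1, writhe -1 (13 crossings)
3-colorings: 3 of 3^13, det 25 — not tricolorable
note: the span of V is 8, forcing >= 8 crossings in any diagram


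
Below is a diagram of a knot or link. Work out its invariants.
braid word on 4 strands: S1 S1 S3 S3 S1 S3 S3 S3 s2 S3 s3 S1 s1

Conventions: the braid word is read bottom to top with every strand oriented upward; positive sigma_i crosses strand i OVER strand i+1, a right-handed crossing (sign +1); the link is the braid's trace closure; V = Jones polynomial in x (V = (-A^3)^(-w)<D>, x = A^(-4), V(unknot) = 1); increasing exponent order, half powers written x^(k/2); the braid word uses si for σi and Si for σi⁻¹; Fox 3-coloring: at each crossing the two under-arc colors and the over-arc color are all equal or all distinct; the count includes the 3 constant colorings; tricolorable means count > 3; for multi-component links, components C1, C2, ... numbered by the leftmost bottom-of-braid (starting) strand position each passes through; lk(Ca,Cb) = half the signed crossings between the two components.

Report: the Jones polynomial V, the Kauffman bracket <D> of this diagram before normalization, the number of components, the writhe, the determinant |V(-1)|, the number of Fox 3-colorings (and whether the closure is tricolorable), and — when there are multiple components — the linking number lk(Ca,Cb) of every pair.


Jones polynomial: V(x) = x^-11 - 2x^-10 + 2x^-9 - 3x^-8 + 2x^-7 - 2x^-6 + 2x^-5 + x^-3
<D> = -A^-9 - 2A^-1 + 2A^3 - 2A^7 + 3A^11 - 2A^15 + 2A^19 - A^23; writhe -7
components 1, writhe -7 (13 crossings)
3-colorings: 9 of 3^13, det 15 — tricolorable
note: det 15 = |V(-1)|; divisible by 3, so tricolorable


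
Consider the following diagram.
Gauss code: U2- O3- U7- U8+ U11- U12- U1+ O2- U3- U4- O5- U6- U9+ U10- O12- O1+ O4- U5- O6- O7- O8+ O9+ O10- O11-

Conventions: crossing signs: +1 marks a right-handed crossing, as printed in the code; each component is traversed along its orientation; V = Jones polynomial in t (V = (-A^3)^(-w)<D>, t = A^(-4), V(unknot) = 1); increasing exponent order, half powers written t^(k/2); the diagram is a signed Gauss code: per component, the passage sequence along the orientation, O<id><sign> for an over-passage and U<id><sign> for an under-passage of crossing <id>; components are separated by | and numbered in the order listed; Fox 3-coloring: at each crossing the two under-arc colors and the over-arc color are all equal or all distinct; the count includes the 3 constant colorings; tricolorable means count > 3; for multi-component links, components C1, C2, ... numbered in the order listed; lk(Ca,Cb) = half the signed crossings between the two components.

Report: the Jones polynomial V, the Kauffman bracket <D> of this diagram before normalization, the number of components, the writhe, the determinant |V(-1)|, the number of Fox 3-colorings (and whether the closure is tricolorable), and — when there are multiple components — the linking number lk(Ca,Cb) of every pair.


Jones polynomial: V(t) = t^-8 - 2t^-7 + t^-6 - 2t^-5 + 2t^-4 + t^-2
<D> = A^-10 + 2A^-2 - 2A^2 + A^6 - 2A^10 + A^14; writhe -6
components 1, writhe -6 (12 crossings)
3-colorings: 27 of 3^12, det 9 — tricolorable
note: det 9 = |V(-1)|; divisible by 3, so tricolorable


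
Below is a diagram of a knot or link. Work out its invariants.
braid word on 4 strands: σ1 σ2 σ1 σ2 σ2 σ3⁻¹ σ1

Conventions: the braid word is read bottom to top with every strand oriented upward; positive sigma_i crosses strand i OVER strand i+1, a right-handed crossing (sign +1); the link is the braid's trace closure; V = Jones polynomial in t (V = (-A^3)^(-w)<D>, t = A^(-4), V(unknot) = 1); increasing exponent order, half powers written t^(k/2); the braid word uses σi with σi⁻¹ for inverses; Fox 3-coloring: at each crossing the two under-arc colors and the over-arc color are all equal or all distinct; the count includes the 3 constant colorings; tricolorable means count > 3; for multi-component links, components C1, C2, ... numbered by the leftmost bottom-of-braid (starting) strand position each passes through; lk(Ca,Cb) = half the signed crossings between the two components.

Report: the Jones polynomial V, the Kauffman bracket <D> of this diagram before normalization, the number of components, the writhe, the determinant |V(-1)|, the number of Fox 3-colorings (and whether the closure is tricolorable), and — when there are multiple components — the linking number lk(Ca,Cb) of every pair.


V(t) = t^2 + t^4 - t^5 + t^6 - t^7
bracket: A^-13 - A^-9 + A^-5 - A^-1 - A^7, w = +5
1 component, writhe +5, over 7 crossings
det 5, colorings 3 of 3^7 — not tricolorable
observation: V spans 5 powers of t: at least 5 crossings in any diagram


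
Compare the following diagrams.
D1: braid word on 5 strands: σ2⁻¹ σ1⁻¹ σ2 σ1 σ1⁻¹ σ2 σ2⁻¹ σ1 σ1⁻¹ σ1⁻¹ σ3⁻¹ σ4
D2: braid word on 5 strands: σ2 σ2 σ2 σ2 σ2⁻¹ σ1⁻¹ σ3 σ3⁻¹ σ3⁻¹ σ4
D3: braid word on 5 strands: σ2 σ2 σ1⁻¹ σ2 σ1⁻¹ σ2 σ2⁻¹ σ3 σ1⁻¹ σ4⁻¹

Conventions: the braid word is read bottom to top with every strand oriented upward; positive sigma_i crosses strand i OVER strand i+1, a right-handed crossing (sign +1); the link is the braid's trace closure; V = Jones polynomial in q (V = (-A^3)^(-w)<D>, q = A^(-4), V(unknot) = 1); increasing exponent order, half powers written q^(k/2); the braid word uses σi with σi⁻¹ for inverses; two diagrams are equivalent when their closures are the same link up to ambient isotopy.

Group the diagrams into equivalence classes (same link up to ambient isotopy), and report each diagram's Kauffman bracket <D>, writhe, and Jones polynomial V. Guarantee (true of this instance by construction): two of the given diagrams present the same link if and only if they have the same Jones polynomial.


equivalence classes: {D1} | {D2} | {D3}
D1 (bracket A^-6; 12 crossings at w = -2): V = 1
V(D2) = q + q^3 - q^4  (w +2, c 10, <D> = -A^-10 + A^-6 + A^2)
V(D3) = -q^-3 + 2q^-2 - 2q^-1 + 3 - 2q + 2q^2 - q^3  [10 crossings, <D> = -A^-12 + 2A^-8 - 2A^-4 + 3 - 2A^4 + 2A^8 - A^12, w = 0]
key observation: 3 values of V(q) split the 3 diagrams


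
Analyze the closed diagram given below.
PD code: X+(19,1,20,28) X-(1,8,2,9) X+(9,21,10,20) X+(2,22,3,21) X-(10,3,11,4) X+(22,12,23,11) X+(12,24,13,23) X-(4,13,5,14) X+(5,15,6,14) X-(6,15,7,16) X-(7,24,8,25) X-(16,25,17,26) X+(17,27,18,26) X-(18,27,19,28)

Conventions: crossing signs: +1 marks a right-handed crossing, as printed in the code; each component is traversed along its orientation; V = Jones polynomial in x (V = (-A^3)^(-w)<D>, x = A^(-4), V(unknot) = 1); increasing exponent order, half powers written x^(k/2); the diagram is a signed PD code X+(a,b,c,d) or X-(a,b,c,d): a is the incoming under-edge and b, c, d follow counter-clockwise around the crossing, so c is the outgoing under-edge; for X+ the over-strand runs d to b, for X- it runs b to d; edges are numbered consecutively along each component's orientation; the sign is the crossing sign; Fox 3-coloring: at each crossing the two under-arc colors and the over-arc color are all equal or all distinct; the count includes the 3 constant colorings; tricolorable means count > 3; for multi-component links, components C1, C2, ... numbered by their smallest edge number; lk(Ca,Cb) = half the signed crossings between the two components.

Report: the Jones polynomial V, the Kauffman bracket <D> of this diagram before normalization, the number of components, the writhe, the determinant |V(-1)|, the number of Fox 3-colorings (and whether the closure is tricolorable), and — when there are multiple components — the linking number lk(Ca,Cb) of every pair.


V = -x^-3 + x^-2 - x^-1 + 3 - x + x^2 - x^3
<D> = -A^-12 + A^-8 - A^-4 + 3 - A^4 + A^8 - A^12 (w = 0)
1 component over 14 crossings, w = 0
27 Fox colorings among 3^14, |V(-1)| = 9: tricolorable
why: |V(-1)| = 9: so tricolorable, since 3 divides 9


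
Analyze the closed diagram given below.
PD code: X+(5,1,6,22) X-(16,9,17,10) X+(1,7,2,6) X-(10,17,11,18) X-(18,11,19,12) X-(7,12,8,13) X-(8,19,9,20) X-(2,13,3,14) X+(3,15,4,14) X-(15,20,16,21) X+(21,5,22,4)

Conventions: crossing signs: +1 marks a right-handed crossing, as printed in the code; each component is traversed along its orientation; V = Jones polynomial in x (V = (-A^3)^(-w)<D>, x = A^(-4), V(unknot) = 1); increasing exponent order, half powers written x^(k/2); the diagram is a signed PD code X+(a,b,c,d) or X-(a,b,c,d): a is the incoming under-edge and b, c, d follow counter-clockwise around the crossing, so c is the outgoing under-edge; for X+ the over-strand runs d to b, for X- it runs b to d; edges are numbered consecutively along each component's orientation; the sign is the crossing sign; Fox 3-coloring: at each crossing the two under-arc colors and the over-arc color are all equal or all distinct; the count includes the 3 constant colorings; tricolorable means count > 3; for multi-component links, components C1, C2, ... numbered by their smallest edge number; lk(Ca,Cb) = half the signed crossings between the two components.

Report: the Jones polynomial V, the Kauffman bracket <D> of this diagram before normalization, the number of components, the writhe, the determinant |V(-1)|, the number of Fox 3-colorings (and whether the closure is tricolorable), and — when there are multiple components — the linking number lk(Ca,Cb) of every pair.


V = -x^-6 + x^-5 - 2x^-4 + 3x^-3 - 2x^-2 + 3x^-1 - 1 + x - x^2
<D> = A^-17 - A^-13 + A^-9 - 3A^-5 + 2A^-1 - 3A^3 + 2A^7 - A^11 + A^15 (w = -3)
1 component over 11 crossings, w = -3
9 Fox colorings among 3^11, |V(-1)| = 15: tricolorable
why: the span of V is 8, forcing >= 8 crossings in any diagram


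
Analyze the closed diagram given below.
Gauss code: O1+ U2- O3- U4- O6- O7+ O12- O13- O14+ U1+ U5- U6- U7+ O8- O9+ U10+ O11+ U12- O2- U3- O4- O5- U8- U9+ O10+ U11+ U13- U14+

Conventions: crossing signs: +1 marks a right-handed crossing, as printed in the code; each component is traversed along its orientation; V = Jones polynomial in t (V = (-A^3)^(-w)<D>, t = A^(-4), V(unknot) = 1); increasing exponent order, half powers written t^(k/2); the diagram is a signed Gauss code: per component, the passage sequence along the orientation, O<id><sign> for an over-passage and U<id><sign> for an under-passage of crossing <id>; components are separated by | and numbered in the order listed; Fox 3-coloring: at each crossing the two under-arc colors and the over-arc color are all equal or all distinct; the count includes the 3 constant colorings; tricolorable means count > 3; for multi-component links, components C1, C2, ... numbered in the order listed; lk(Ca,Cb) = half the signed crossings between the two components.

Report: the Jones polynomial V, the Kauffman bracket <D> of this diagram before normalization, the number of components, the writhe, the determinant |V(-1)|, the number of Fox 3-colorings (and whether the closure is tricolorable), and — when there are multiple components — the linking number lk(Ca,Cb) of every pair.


Jones polynomial: V(t) = t^-5 - 2t^-4 + 2t^-3 - 2t^-2 + 2t^-1 - 1 + t
<D> = A^-10 - A^-6 + 2A^-2 - 2A^2 + 2A^6 - 2A^10 + A^14; writhe -2
components 1, writhe -2 (14 crossings)
3-colorings: 3 of 3^14, det 11 — not tricolorable
note: w = -2 shifts under R1 moves; the (-A^3)^(2) factor cancels that in V
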